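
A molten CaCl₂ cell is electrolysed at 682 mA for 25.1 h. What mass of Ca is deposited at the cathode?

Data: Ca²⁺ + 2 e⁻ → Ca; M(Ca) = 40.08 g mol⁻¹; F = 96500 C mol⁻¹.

12.8 g

Q = I·t = 0.6820 A × 90360 s = 61630 C.
n(e⁻) = Q/F = 61630 / 96500 = 0.6386 mol.
Ca²⁺ + 2 e⁻ → Ca, so n(Ca) = n(e⁻)/2 = 0.3193 mol.
m = n·M = 0.3193 × 40.08 = 12.8 g.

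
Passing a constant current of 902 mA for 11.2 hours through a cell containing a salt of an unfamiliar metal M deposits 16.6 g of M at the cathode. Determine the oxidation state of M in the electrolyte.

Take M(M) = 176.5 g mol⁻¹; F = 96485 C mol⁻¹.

Q = I·t = 0.9020 A × 40320 s = 36370 C, so n(e⁻) = 36370/96485 = 0.3769 mol.
n(M) deposited = 16.6 / 176.5 = 0.09405 mol.
Electrons per atom = n(e⁻)/n(M) = 0.3769 / 0.09405 = 4.01 ≈ 4, so the ion is M⁴⁺.

+4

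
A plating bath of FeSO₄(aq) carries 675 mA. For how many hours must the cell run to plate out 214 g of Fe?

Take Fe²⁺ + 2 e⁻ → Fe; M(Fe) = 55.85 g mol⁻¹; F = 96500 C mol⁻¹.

304 h

n(Fe) = m/M = 214 / 55.85 = 3.832 mol.
Each Fe atom requires 2 electrons, so n(e⁻) = 2 × 3.832 = 7.663 mol.
Q = n(e⁻)·F = 7.663 × 96500 = 739500 C.
t = Q/I = 739500 / 0.6750 A = 1096000 s = 304 h.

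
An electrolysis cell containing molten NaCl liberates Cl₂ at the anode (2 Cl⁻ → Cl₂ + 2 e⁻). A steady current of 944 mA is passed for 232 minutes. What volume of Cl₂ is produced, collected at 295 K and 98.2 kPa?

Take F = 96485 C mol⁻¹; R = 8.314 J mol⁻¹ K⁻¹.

1.70 L

Q = I·t = 0.9440 A × 13920 s = 13140 C.
n(e⁻) = Q/F = 13140 / 96485 = 0.1362 mol.
2 electrons are transferred per Cl₂ molecule, so n(Cl₂) = 0.1362 / 2 = 0.06810 mol.
V = nRT/P = (0.06810 × 8.314 × 295) / (98.2 × 10³ Pa) = 0.00170 m³ = 1.70 L.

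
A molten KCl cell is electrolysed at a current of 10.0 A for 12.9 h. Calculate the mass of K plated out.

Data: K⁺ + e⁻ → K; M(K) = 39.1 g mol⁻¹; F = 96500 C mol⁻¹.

Q = I·t = 10.00 A × 46440 s = 464400 C.
n(e⁻) = Q/F = 464400 / 96500 = 4.812 mol.
K⁺ + e⁻ → K, so n(K) = n(e⁻)/1 = 4.812 mol.
m = n·M = 4.812 × 39.1 = 188 g.

188 g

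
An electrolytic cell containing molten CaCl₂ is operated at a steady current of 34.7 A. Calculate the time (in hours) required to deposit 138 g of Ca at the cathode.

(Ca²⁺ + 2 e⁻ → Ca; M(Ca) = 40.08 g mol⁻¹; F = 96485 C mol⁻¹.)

n(Ca) = m/M = 138 / 40.08 = 3.443 mol.
Each Ca atom requires 2 electrons, so n(e⁻) = 2 × 3.443 = 6.886 mol.
Q = n(e⁻)·F = 6.886 × 96485 = 664400 C.
t = Q/I = 664400 / 34.70 A = 19150 s = 5.32 h.

5.32 h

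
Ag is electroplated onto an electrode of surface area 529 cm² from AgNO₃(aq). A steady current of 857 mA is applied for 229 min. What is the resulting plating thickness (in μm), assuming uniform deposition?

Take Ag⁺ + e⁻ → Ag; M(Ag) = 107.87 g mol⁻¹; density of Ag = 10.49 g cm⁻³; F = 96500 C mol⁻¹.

23.7 μm

Q = I·t = 0.8570 × 13740 = 11780 C; n(e⁻) = 0.1220 mol.
n(Ag) = n(e⁻)/1 = 0.1220 mol, so m = 0.1220 × 107.87 = 13.16 g.
Volume = m/ρ = 13.16 / 10.49 = 1.255 cm³.
Thickness = V/A = 1.255 / 529 = 0.00237 cm = 23.7 μm.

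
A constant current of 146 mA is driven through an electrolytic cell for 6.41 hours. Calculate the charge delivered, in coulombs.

Q = I·t = 0.1460 A × 23076 s = 3370 C.

3370 C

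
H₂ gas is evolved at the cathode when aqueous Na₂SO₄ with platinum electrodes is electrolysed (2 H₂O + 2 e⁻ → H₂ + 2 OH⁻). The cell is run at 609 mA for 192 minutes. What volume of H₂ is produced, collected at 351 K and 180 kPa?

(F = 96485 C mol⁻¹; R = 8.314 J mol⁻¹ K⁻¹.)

Q = I·t = 0.6090 A × 11520 s = 7016 C.
n(e⁻) = Q/F = 7016 / 96485 = 0.07271 mol.
2 electrons are transferred per H₂ molecule, so n(H₂) = 0.07271 / 2 = 0.03636 mol.
V = nRT/P = (0.03636 × 8.314 × 351) / (180 × 10³ Pa) = 5.89 × 10⁻⁴ m³ = 0.589 L.

0.589 L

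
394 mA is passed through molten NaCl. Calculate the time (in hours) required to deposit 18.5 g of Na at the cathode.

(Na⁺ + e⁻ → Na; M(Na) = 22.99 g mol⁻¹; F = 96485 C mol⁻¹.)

n(Na) = m/M = 18.5 / 22.99 = 0.8047 mol.
Each Na atom requires 1 electron, so n(e⁻) = 1 × 0.8047 = 0.8047 mol.
Q = n(e⁻)·F = 0.8047 × 96485 = 77640 C.
t = Q/I = 77640 / 0.3940 A = 197100 s = 54.7 h.

54.7 h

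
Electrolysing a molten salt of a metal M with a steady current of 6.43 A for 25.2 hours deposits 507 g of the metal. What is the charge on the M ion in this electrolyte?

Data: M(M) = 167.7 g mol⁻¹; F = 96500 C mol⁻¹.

+2

Q = I·t = 6.430 A × 90720 s = 583300 C, so n(e⁻) = 583300/96500 = 6.045 mol.
n(M) deposited = 507 / 167.7 = 3.023 mol.
Electrons per atom = n(e⁻)/n(M) = 6.045 / 3.023 = 2.00 ≈ 2, so the ion is M²⁺.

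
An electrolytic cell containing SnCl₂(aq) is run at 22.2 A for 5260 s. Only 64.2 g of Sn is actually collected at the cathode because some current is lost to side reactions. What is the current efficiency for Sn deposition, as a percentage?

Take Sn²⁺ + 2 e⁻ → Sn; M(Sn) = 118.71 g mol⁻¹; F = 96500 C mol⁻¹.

89.4 %

Q = I·t = 22.20 × 5260.0 = 116800 C; n(e⁻) = 116800/96500 = 1.210 mol.
Theoretical n(Sn) = n(e⁻)/2 = 0.6050 mol, i.e. m_theo = 0.6050 × 118.71 = 71.82 g.
Efficiency = m_actual / m_theo = 64.2 / 71.82 = 89.4 %.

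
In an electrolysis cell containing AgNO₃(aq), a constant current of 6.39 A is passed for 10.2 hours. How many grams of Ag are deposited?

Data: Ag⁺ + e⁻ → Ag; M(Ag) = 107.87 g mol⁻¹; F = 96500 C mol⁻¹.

262 g

Q = I·t = 6.390 A × 36720 s = 234600 C.
n(e⁻) = Q/F = 234600 / 96500 = 2.432 mol.
Ag⁺ + e⁻ → Ag, so n(Ag) = n(e⁻)/1 = 2.432 mol.
m = n·M = 2.432 × 107.87 = 262 g.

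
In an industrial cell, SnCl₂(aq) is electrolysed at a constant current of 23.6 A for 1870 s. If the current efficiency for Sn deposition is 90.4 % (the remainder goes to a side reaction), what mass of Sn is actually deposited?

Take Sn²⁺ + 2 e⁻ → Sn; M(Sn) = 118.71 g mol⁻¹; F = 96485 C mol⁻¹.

Q = I·t = 23.60 × 1870.0 = 44130 C.
n(e⁻) = 44130/96485 = 0.4574 mol; theoretically n(Sn) = 0.4574/2 = 0.2287 mol, m_theo = 27.15 g.
At 90.4 % efficiency, m_actual = 0.904 × 27.15 = 24.5 g.

24.5 g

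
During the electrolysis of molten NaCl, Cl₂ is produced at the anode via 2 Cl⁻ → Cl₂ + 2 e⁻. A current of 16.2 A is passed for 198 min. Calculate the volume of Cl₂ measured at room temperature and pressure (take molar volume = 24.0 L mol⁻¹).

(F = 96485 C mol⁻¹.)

Q = I·t = 16.20 A × 11880 s = 192500 C.
n(e⁻) = Q/F = 192500 / 96485 = 1.995 mol.
2 electrons are transferred per Cl₂ molecule, so n(Cl₂) = 1.995 / 2 = 0.9973 mol.
V = n × V_m = 0.9973 × 24.0 = 23.9 L.

23.9 L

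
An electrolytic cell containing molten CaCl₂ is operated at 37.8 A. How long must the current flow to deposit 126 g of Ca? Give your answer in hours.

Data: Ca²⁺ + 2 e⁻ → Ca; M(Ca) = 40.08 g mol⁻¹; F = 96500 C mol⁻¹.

4.46 h

n(Ca) = m/M = 126 / 40.08 = 3.144 mol.
Each Ca atom requires 2 electrons, so n(e⁻) = 2 × 3.144 = 6.287 mol.
Q = n(e⁻)·F = 6.287 × 96500 = 606700 C.
t = Q/I = 606700 / 37.80 A = 16050 s = 4.46 h.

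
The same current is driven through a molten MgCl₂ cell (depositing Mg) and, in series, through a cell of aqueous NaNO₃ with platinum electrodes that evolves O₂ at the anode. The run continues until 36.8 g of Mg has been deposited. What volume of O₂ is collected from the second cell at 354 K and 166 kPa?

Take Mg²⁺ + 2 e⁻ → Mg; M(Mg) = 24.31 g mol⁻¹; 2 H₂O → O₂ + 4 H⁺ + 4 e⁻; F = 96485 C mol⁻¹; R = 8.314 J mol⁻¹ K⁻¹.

13.4 L

n(Mg) = 36.8 / 24.31 = 1.514 mol, so n(e⁻) = 2 × 1.514 = 3.028 mol.
The cells are in series, so the same 3.028 mol of electrons passes through the second cell.
2 H₂O → O₂ + 4 H⁺ + 4 e⁻ — 4 mol e⁻ per mol O₂, so n(O₂) = 3.028/4 = 0.7569 mol.
V = nRT/P = (0.7569 × 8.314 × 354) / (166 × 10³) = 0.0134 m³ = 13.4 L.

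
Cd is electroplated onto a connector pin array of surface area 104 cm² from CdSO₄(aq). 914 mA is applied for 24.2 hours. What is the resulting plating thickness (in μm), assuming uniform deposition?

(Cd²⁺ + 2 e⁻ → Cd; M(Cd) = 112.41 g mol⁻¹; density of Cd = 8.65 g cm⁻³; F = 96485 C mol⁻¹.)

Q = I·t = 0.9140 × 87120 = 79630 C; n(e⁻) = 0.8253 mol.
n(Cd) = n(e⁻)/2 = 0.4126 mol, so m = 0.4126 × 112.41 = 46.39 g.
Volume = m/ρ = 46.39 / 8.65 = 5.362 cm³.
Thickness = V/A = 5.362 / 104 = 0.0516 cm = 516 μm.

516 μm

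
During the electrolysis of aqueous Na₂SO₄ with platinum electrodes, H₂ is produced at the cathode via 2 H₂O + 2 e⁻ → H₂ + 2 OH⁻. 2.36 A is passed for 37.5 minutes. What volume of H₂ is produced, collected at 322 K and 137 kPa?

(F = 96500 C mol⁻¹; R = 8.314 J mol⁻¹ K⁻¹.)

0.538 L

Q = I·t = 2.360 A × 2250.0 s = 5310 C.
n(e⁻) = Q/F = 5310 / 96500 = 0.05503 mol.
2 electrons are transferred per H₂ molecule, so n(H₂) = 0.05503 / 2 = 0.02751 mol.
V = nRT/P = (0.02751 × 8.314 × 322) / (137 × 10³ Pa) = 5.38 × 10⁻⁴ m³ = 0.538 L.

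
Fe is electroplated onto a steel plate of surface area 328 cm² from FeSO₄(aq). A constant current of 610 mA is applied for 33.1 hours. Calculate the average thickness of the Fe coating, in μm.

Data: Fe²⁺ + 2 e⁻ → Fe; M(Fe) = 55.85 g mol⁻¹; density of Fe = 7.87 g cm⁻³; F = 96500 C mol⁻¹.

81.5 μm

Q = I·t = 0.6100 × 119160 = 72690 C; n(e⁻) = 0.7532 mol.
n(Fe) = n(e⁻)/2 = 0.3766 mol, so m = 0.3766 × 55.85 = 21.03 g.
Volume = m/ρ = 21.03 / 7.87 = 2.673 cm³.
Thickness = V/A = 2.673 / 328 = 0.00815 cm = 81.5 μm.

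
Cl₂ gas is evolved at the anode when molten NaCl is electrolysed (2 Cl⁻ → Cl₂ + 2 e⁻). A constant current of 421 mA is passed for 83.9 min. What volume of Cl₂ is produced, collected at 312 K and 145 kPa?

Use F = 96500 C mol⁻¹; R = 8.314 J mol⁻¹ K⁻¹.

0.196 L

Q = I·t = 0.4210 A × 5034.0 s = 2119 C.
n(e⁻) = Q/F = 2119 / 96500 = 0.02196 mol.
2 electrons are transferred per Cl₂ molecule, so n(Cl₂) = 0.02196 / 2 = 0.01098 mol.
V = nRT/P = (0.01098 × 8.314 × 312) / (145 × 10³ Pa) = 1.96 × 10⁻⁴ m³ = 0.196 L.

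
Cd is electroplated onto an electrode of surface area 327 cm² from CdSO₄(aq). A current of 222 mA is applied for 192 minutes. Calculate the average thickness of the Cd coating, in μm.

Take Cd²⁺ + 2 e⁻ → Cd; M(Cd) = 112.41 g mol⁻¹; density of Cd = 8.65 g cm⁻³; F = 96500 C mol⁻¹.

5.27 μm

Q = I·t = 0.2220 × 11520 = 2557 C; n(e⁻) = 0.02650 mol.
n(Cd) = n(e⁻)/2 = 0.01325 mol, so m = 0.01325 × 112.41 = 1.490 g.
Volume = m/ρ = 1.490 / 8.65 = 0.1722 cm³.
Thickness = V/A = 0.1722 / 327 = 5.27 × 10⁻⁴ cm = 5.27 μm.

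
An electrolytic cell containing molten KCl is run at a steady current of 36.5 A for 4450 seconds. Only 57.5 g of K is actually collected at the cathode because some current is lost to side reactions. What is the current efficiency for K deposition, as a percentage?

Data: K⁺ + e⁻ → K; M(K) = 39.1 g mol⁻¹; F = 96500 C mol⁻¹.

Q = I·t = 36.50 × 4450.0 = 162400 C; n(e⁻) = 162400/96500 = 1.683 mol.
Theoretical n(K) = n(e⁻)/1 = 1.683 mol, i.e. m_theo = 1.683 × 39.1 = 65.81 g.
Efficiency = m_actual / m_theo = 57.5 / 65.81 = 87.4 %.

87.4 %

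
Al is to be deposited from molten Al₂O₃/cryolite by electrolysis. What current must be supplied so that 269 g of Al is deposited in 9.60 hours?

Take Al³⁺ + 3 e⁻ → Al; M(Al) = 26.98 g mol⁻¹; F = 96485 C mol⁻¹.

n(Al) = 269 / 26.98 = 9.970 mol.
n(e⁻) = 3 × 9.970 = 29.91 mol.
Q = n(e⁻)·F = 29.91 × 96485 = 2886000 C.
I = Q/t = 2886000 / 34560 s = 83.5 A.

83.5 A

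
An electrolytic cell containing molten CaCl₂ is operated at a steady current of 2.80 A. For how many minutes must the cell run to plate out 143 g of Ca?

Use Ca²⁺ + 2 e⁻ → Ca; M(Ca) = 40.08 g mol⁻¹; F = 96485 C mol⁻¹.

4100 min

n(Ca) = m/M = 143 / 40.08 = 3.568 mol.
Each Ca atom requires 2 electrons, so n(e⁻) = 2 × 3.568 = 7.136 mol.
Q = n(e⁻)·F = 7.136 × 96485 = 688500 C.
t = Q/I = 688500 / 2.800 A = 245900 s = 4100 min.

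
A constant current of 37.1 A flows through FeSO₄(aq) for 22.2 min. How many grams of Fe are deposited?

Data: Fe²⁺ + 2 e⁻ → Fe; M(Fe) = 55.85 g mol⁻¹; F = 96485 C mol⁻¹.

Q = I·t = 37.10 A × 1332.0 s = 49420 C.
n(e⁻) = Q/F = 49420 / 96485 = 0.5122 mol.
Fe²⁺ + 2 e⁻ → Fe, so n(Fe) = n(e⁻)/2 = 0.2561 mol.
m = n·M = 0.2561 × 55.85 = 14.3 g.

14.3 g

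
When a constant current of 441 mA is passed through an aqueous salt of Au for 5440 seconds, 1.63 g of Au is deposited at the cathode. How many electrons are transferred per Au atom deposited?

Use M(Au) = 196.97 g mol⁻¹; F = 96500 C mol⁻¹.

3

Q = I·t = 0.4410 A × 5440.0 s = 2399 C, so n(e⁻) = 2399/96500 = 0.02486 mol.
n(Au) deposited = 1.63 / 196.97 = 0.008275 mol.
Electrons per atom = n(e⁻)/n(Au) = 0.02486 / 0.008275 = 3.00 ≈ 3, so the ion is Au³⁺.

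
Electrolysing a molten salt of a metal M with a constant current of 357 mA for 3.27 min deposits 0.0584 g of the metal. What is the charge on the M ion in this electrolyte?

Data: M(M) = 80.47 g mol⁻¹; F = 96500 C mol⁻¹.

Q = I·t = 0.3570 A × 196.20 s = 70.04 C, so n(e⁻) = 70.04/96500 = 0.0007258 mol.
n(M) deposited = 0.0584 / 80.47 = 0.0007257 mol.
Electrons per atom = n(e⁻)/n(M) = 0.0007258 / 0.0007257 = 1.00 ≈ 1, so the ion is M⁺.

+1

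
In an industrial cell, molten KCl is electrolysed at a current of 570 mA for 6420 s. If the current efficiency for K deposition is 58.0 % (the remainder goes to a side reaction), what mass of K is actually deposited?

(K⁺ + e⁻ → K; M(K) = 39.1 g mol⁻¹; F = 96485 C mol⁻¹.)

Q = I·t = 0.5700 × 6420.0 = 3659 C.
n(e⁻) = 3659/96485 = 0.03793 mol; theoretically n(K) = 0.03793/1 = 0.03793 mol, m_theo = 1.483 g.
At 58.0 % efficiency, m_actual = 0.580 × 1.483 = 0.860 g.

0.860 g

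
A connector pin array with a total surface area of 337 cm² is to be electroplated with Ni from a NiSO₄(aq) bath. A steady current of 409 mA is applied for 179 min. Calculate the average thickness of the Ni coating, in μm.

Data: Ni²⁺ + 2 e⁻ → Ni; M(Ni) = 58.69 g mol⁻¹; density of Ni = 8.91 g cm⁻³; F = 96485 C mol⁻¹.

4.45 μm

Q = I·t = 0.4090 × 10740 = 4393 C; n(e⁻) = 0.04553 mol.
n(Ni) = n(e⁻)/2 = 0.02276 mol, so m = 0.02276 × 58.69 = 1.336 g.
Volume = m/ρ = 1.336 / 8.91 = 0.1499 cm³.
Thickness = V/A = 0.1499 / 337 = 4.45 × 10⁻⁴ cm = 4.45 μm.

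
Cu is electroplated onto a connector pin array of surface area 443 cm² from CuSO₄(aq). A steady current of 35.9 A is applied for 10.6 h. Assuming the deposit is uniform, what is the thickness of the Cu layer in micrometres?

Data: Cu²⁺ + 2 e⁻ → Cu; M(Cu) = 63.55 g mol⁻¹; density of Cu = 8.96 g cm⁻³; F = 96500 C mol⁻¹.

Q = I·t = 35.90 × 38160 = 1370000 C; n(e⁻) = 14.20 mol.
n(Cu) = n(e⁻)/2 = 7.098 mol, so m = 7.098 × 63.55 = 451.1 g.
Volume = m/ρ = 451.1 / 8.96 = 50.34 cm³.
Thickness = V/A = 50.34 / 443 = 0.114 cm = 1140 μm.

1140 μm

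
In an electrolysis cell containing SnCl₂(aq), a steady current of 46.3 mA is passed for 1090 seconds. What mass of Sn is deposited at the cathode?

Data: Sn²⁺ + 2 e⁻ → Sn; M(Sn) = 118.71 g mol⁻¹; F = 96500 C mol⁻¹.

0.0310 g

Q = I·t = 0.04630 A × 1090.0 s = 50.47 C.
n(e⁻) = Q/F = 50.47 / 96500 = 0.0005230 mol.
Sn²⁺ + 2 e⁻ → Sn, so n(Sn) = n(e⁻)/2 = 0.0002615 mol.
m = n·M = 0.0002615 × 118.71 = 0.0310 g.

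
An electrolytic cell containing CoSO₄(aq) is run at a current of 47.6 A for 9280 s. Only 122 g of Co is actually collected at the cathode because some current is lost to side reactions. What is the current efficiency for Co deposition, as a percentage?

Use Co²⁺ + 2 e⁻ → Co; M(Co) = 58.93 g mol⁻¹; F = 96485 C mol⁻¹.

Q = I·t = 47.60 × 9280.0 = 441700 C; n(e⁻) = 441700/96485 = 4.578 mol.
Theoretical n(Co) = n(e⁻)/2 = 2.289 mol, i.e. m_theo = 2.289 × 58.93 = 134.9 g.
Efficiency = m_actual / m_theo = 122 / 134.9 = 90.4 %.

90.4 %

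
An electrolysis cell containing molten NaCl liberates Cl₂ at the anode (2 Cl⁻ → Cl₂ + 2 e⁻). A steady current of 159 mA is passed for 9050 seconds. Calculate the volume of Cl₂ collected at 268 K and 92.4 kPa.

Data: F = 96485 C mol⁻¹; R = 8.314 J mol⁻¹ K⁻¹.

0.180 L

Q = I·t = 0.1590 A × 9050.0 s = 1439 C.
n(e⁻) = Q/F = 1439 / 96485 = 0.01491 mol.
2 electrons are transferred per Cl₂ molecule, so n(Cl₂) = 0.01491 / 2 = 0.007457 mol.
V = nRT/P = (0.007457 × 8.314 × 268) / (92.4 × 10³ Pa) = 1.80 × 10⁻⁴ m³ = 0.180 L.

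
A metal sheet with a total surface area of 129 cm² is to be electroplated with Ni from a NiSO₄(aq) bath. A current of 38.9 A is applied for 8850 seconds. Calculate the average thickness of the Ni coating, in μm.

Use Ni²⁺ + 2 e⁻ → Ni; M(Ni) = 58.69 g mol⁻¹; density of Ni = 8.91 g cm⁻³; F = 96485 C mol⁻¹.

Q = I·t = 38.90 × 8850.0 = 344300 C; n(e⁻) = 3.568 mol.
n(Ni) = n(e⁻)/2 = 1.784 mol, so m = 1.784 × 58.69 = 104.7 g.
Volume = m/ρ = 104.7 / 8.91 = 11.75 cm³.
Thickness = V/A = 11.75 / 129 = 0.0911 cm = 911 μm.

911 μm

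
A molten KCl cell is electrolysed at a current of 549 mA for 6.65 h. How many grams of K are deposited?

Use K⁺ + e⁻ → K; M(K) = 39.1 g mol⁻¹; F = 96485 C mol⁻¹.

5.33 g

Q = I·t = 0.5490 A × 23940 s = 13140 C.
n(e⁻) = Q/F = 13140 / 96485 = 0.1362 mol.
K⁺ + e⁻ → K, so n(K) = n(e⁻)/1 = 0.1362 mol.
m = n·M = 0.1362 × 39.1 = 5.33 g.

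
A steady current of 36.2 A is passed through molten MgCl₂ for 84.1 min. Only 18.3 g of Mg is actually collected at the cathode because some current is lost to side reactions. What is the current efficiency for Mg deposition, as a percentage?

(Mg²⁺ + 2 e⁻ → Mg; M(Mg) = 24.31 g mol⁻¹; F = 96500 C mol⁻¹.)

Q = I·t = 36.20 × 5046.0 = 182700 C; n(e⁻) = 182700/96500 = 1.893 mol.
Theoretical n(Mg) = n(e⁻)/2 = 0.9465 mol, i.e. m_theo = 0.9465 × 24.31 = 23.01 g.
Efficiency = m_actual / m_theo = 18.3 / 23.01 = 79.5 %.

79.5 %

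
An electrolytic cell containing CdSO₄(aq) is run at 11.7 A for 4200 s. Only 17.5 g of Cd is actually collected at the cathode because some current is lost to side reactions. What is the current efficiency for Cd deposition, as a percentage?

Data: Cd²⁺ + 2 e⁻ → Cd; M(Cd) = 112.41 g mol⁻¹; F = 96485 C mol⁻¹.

61.1 %

Q = I·t = 11.70 × 4200.0 = 49140 C; n(e⁻) = 49140/96485 = 0.5093 mol.
Theoretical n(Cd) = n(e⁻)/2 = 0.2547 mol, i.e. m_theo = 0.2547 × 112.41 = 28.63 g.
Efficiency = m_actual / m_theo = 17.5 / 28.63 = 61.1 %.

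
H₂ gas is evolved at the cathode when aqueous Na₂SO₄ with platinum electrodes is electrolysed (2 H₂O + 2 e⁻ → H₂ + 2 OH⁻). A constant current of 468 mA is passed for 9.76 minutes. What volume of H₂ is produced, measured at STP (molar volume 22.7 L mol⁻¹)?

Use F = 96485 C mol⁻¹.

0.0322 L

Q = I·t = 0.4680 A × 585.60 s = 274.1 C.
n(e⁻) = Q/F = 274.1 / 96485 = 0.002840 mol.
2 electrons are transferred per H₂ molecule, so n(H₂) = 0.002840 / 2 = 0.001420 mol.
V = n × V_m = 0.001420 × 22.7 = 0.0322 L.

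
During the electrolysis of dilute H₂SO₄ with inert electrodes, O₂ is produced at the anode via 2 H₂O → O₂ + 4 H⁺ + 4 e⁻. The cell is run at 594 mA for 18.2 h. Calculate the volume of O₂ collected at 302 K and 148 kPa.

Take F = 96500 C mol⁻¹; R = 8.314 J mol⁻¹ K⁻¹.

1.71 L

Q = I·t = 0.5940 A × 65520 s = 38920 C.
n(e⁻) = Q/F = 38920 / 96500 = 0.4033 mol.
4 electrons are transferred per O₂ molecule, so n(O₂) = 0.4033 / 4 = 0.1008 mol.
V = nRT/P = (0.1008 × 8.314 × 302) / (148 × 10³ Pa) = 0.00171 m³ = 1.71 L.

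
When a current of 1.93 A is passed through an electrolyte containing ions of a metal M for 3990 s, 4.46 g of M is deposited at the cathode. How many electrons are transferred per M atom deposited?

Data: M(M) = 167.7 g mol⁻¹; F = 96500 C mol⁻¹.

Q = I·t = 1.930 A × 3990.0 s = 7701 C, so n(e⁻) = 7701/96500 = 0.07980 mol.
n(M) deposited = 4.46 / 167.7 = 0.02660 mol.
Electrons per atom = n(e⁻)/n(M) = 0.07980 / 0.02660 = 3.00 ≈ 3, so the ion is M³⁺.

3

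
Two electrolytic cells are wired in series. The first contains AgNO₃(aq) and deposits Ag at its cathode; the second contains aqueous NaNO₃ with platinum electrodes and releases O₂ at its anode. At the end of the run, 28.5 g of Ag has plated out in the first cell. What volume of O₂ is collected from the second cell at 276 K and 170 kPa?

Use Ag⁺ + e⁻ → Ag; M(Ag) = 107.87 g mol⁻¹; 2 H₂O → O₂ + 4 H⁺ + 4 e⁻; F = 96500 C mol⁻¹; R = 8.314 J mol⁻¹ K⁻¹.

0.892 L

n(Ag) = 28.5 / 107.87 = 0.2642 mol, so n(e⁻) = 1 × 0.2642 = 0.2642 mol.
The cells are in series, so the same 0.2642 mol of electrons passes through the second cell.
2 H₂O → O₂ + 4 H⁺ + 4 e⁻ — 4 mol e⁻ per mol O₂, so n(O₂) = 0.2642/4 = 0.06605 mol.
V = nRT/P = (0.06605 × 8.314 × 276) / (170 × 10³) = 8.92 × 10⁻⁴ m³ = 0.892 L.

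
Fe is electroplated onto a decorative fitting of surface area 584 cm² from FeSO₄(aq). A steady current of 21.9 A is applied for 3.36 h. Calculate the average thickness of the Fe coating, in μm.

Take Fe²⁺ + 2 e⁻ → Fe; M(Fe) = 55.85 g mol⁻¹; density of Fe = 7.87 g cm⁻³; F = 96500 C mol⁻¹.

Q = I·t = 21.90 × 12096 = 264900 C; n(e⁻) = 2.745 mol.
n(Fe) = n(e⁻)/2 = 1.373 mol, so m = 1.373 × 55.85 = 76.66 g.
Volume = m/ρ = 76.66 / 7.87 = 9.740 cm³.
Thickness = V/A = 9.740 / 584 = 0.0167 cm = 167 μm.

167 μm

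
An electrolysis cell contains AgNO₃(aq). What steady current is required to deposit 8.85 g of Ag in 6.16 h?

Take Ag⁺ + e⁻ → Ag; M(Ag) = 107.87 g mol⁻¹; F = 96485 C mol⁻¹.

n(Ag) = 8.85 / 107.87 = 0.08204 mol.
n(e⁻) = 1 × 0.08204 = 0.08204 mol.
Q = n(e⁻)·F = 0.08204 × 96485 = 7916 C.
I = Q/t = 7916 / 22176 s = 0.357 A.

0.357 A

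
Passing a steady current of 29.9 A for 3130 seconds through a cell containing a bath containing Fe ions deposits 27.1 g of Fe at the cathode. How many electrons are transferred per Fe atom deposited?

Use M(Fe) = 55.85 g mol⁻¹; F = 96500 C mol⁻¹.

2

Q = I·t = 29.90 A × 3130.0 s = 93590 C, so n(e⁻) = 93590/96500 = 0.9698 mol.
n(Fe) deposited = 27.1 / 55.85 = 0.4852 mol.
Electrons per atom = n(e⁻)/n(Fe) = 0.9698 / 0.4852 = 2.00 ≈ 2, so the ion is Fe²⁺.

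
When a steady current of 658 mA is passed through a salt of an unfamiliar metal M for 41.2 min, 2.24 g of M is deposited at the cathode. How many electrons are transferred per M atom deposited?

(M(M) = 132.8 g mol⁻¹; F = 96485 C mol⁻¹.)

Q = I·t = 0.6580 A × 2472.0 s = 1627 C, so n(e⁻) = 1627/96485 = 0.01686 mol.
n(M) deposited = 2.24 / 132.8 = 0.01687 mol.
Electrons per atom = n(e⁻)/n(M) = 0.01686 / 0.01687 = 0.999 ≈ 1, so the ion is M⁺.

1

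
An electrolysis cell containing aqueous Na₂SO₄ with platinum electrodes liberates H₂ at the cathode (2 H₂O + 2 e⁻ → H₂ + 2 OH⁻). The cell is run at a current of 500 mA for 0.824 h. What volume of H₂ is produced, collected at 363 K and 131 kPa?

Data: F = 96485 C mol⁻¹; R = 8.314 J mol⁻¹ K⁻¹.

0.177 L

Q = I·t = 0.5000 A × 2966.4 s = 1483 C.
n(e⁻) = Q/F = 1483 / 96485 = 0.01537 mol.
2 electrons are transferred per H₂ molecule, so n(H₂) = 0.01537 / 2 = 0.007686 mol.
V = nRT/P = (0.007686 × 8.314 × 363) / (131 × 10³ Pa) = 1.77 × 10⁻⁴ m³ = 0.177 L.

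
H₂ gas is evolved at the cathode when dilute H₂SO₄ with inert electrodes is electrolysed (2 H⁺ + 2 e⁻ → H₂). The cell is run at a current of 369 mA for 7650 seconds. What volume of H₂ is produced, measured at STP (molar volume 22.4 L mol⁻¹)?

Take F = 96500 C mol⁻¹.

0.328 L

Q = I·t = 0.3690 A × 7650.0 s = 2823 C.
n(e⁻) = Q/F = 2823 / 96500 = 0.02925 mol.
2 electrons are transferred per H₂ molecule, so n(H₂) = 0.02925 / 2 = 0.01463 mol.
V = n × V_m = 0.01463 × 22.4 = 0.328 L.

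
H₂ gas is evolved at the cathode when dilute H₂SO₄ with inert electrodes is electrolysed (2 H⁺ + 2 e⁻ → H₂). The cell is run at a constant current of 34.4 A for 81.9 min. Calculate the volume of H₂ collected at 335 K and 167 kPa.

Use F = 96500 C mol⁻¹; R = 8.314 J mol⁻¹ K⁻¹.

Q = I·t = 34.40 A × 4914.0 s = 169000 C.
n(e⁻) = Q/F = 169000 / 96500 = 1.752 mol.
2 electrons are transferred per H₂ molecule, so n(H₂) = 1.752 / 2 = 0.8759 mol.
V = nRT/P = (0.8759 × 8.314 × 335) / (167 × 10³ Pa) = 0.0146 m³ = 14.6 L.

14.6 L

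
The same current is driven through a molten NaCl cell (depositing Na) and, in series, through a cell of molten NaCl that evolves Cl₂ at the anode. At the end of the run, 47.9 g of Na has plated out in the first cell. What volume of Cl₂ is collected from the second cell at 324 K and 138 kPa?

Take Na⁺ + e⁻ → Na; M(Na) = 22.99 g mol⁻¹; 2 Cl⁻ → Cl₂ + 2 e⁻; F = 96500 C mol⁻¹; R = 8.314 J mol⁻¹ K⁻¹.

20.3 L

n(Na) = 47.9 / 22.99 = 2.084 mol, so n(e⁻) = 1 × 2.084 = 2.084 mol.
The cells are in series, so the same 2.084 mol of electrons passes through the second cell.
2 Cl⁻ → Cl₂ + 2 e⁻ — 2 mol e⁻ per mol Cl₂, so n(Cl₂) = 2.084/2 = 1.042 mol.
V = nRT/P = (1.042 × 8.314 × 324) / (138 × 10³) = 0.0203 m³ = 20.3 L.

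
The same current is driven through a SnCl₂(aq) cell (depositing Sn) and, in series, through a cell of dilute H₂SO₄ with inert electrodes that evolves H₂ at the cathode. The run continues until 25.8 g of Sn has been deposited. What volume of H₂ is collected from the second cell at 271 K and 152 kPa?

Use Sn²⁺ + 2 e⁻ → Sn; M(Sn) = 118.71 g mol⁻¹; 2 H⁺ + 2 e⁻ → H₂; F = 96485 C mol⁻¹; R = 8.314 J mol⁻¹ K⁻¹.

3.22 L

n(Sn) = 25.8 / 118.71 = 0.2173 mol, so n(e⁻) = 2 × 0.2173 = 0.4347 mol.
The cells are in series, so the same 0.4347 mol of electrons passes through the second cell.
2 H⁺ + 2 e⁻ → H₂ — 2 mol e⁻ per mol H₂, so n(H₂) = 0.4347/2 = 0.2173 mol.
V = nRT/P = (0.2173 × 8.314 × 271) / (152 × 10³) = 0.00322 m³ = 3.22 L.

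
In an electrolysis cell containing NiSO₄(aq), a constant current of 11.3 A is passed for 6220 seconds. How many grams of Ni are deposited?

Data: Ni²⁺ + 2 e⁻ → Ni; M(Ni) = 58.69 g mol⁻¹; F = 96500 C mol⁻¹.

21.4 g

Q = I·t = 11.30 A × 6220.0 s = 70290 C.
n(e⁻) = Q/F = 70290 / 96500 = 0.7284 mol.
Ni²⁺ + 2 e⁻ → Ni, so n(Ni) = n(e⁻)/2 = 0.3642 mol.
m = n·M = 0.3642 × 58.69 = 21.4 g.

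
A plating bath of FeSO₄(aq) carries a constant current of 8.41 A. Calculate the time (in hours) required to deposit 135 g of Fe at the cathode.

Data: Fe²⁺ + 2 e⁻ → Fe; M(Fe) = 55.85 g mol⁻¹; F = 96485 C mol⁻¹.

15.4 h

n(Fe) = m/M = 135 / 55.85 = 2.417 mol.
Each Fe atom requires 2 electrons, so n(e⁻) = 2 × 2.417 = 4.834 mol.
Q = n(e⁻)·F = 4.834 × 96485 = 466400 C.
t = Q/I = 466400 / 8.410 A = 55460 s = 15.4 h.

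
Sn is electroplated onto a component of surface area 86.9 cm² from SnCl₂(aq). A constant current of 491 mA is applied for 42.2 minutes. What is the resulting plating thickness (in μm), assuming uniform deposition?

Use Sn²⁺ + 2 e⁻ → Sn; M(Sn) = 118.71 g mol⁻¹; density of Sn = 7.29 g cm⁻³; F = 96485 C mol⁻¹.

Q = I·t = 0.4910 × 2532.0 = 1243 C; n(e⁻) = 0.01289 mol.
n(Sn) = n(e⁻)/2 = 0.006443 mol, so m = 0.006443 × 118.71 = 0.7648 g.
Volume = m/ρ = 0.7648 / 7.29 = 0.1049 cm³.
Thickness = V/A = 0.1049 / 86.9 = 0.00121 cm = 12.1 μm.

12.1 μm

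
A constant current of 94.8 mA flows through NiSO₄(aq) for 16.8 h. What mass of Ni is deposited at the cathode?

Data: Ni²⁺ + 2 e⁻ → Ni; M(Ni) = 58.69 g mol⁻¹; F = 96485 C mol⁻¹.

1.74 g

Q = I·t = 0.09480 A × 60480 s = 5734 C.
n(e⁻) = Q/F = 5734 / 96485 = 0.05942 mol.
Ni²⁺ + 2 e⁻ → Ni, so n(Ni) = n(e⁻)/2 = 0.02971 mol.
m = n·M = 0.02971 × 58.69 = 1.74 g.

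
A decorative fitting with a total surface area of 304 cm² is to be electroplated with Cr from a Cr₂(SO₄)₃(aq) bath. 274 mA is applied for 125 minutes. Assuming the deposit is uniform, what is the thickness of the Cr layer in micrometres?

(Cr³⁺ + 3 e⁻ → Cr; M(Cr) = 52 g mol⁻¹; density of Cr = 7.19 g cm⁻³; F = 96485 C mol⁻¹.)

Q = I·t = 0.2740 × 7500.0 = 2055 C; n(e⁻) = 0.02130 mol.
n(Cr) = n(e⁻)/3 = 0.007100 mol, so m = 0.007100 × 52 = 0.3692 g.
Volume = m/ρ = 0.3692 / 7.19 = 0.05135 cm³.
Thickness = V/A = 0.05135 / 304 = 1.69 × 10⁻⁴ cm = 1.69 μm.

1.69 μm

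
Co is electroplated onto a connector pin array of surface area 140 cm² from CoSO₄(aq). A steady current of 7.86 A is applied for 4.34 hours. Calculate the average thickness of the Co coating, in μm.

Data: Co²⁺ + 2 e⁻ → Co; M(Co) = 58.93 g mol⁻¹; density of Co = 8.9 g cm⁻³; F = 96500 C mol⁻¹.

301 μm

Q = I·t = 7.860 × 15624 = 122800 C; n(e⁻) = 1.273 mol.
n(Co) = n(e⁻)/2 = 0.6363 mol, so m = 0.6363 × 58.93 = 37.50 g.
Volume = m/ρ = 37.50 / 8.9 = 4.213 cm³.
Thickness = V/A = 4.213 / 140 = 0.0301 cm = 301 μm.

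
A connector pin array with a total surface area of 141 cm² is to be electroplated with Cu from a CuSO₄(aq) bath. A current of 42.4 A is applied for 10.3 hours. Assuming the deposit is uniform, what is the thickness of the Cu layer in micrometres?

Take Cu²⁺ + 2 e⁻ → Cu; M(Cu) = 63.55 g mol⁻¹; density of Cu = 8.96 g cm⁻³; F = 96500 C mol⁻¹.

4100 μm

Q = I·t = 42.40 × 37080 = 1572000 C; n(e⁻) = 16.29 mol.
n(Cu) = n(e⁻)/2 = 8.146 mol, so m = 8.146 × 63.55 = 517.7 g.
Volume = m/ρ = 517.7 / 8.96 = 57.78 cm³.
Thickness = V/A = 57.78 / 141 = 0.410 cm = 4100 μm.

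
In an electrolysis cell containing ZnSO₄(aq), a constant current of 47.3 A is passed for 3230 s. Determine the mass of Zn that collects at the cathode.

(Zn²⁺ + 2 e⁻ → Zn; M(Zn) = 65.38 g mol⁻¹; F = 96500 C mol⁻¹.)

Q = I·t = 47.30 A × 3230.0 s = 152800 C.
n(e⁻) = Q/F = 152800 / 96500 = 1.583 mol.
Zn²⁺ + 2 e⁻ → Zn, so n(Zn) = n(e⁻)/2 = 0.7916 mol.
m = n·M = 0.7916 × 65.38 = 51.8 g.

51.8 g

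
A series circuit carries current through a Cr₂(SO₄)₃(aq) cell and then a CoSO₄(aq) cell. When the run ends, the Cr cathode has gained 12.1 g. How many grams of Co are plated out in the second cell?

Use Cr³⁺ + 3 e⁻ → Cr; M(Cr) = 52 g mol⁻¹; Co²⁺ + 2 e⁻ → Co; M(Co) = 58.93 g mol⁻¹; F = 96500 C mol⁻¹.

n(Cr) = 12.1 / 52 = 0.2327 mol.
Since Cr³⁺ + 3 e⁻ → Cr, n(e⁻) passed = 3 × 0.2327 = 0.6981 mol.
Cells in series carry the same charge, so the same 0.6981 mol of electrons passes through cell 2.
Co²⁺ + 2 e⁻ → Co, so n(Co) = 0.6981 / 2 = 0.3490 mol.
m(Co) = 0.3490 × 58.93 = 20.6 g.

20.6 g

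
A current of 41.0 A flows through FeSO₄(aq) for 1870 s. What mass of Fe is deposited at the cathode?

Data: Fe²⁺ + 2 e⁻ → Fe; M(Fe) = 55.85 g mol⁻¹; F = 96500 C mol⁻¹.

Q = I·t = 41.00 A × 1870.0 s = 76670 C.
n(e⁻) = Q/F = 76670 / 96500 = 0.7945 mol.
Fe²⁺ + 2 e⁻ → Fe, so n(Fe) = n(e⁻)/2 = 0.3973 mol.
m = n·M = 0.3973 × 55.85 = 22.2 g.

22.2 g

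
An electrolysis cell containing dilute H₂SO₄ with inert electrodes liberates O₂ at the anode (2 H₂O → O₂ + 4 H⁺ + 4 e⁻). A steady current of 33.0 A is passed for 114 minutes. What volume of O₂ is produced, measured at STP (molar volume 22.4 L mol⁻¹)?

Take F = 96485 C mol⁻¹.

13.1 L

Q = I·t = 33.00 A × 6840.0 s = 225700 C.
n(e⁻) = Q/F = 225700 / 96485 = 2.339 mol.
4 electrons are transferred per O₂ molecule, so n(O₂) = 2.339 / 4 = 0.5849 mol.
V = n × V_m = 0.5849 × 22.4 = 13.1 L.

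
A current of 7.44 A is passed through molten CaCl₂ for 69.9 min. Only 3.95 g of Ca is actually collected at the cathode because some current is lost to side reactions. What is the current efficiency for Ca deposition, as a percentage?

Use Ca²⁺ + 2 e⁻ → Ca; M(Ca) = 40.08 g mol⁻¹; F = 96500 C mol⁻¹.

Q = I·t = 7.440 × 4194.0 = 31200 C; n(e⁻) = 31200/96500 = 0.3234 mol.
Theoretical n(Ca) = n(e⁻)/2 = 0.1617 mol, i.e. m_theo = 0.1617 × 40.08 = 6.480 g.
Efficiency = m_actual / m_theo = 3.95 / 6.480 = 61.0 %.

61.0 %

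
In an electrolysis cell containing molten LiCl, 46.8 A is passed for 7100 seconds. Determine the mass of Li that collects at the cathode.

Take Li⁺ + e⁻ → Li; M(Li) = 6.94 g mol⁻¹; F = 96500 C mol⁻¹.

23.9 g

Q = I·t = 46.80 A × 7100.0 s = 332300 C.
n(e⁻) = Q/F = 332300 / 96500 = 3.443 mol.
Li⁺ + e⁻ → Li, so n(Li) = n(e⁻)/1 = 3.443 mol.
m = n·M = 3.443 × 6.94 = 23.9 g.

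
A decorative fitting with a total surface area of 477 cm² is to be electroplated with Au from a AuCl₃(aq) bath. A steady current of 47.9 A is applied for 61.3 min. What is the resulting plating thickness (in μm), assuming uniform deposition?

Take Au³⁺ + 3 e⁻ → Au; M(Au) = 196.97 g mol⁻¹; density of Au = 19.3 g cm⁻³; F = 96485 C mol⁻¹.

130 μm

Q = I·t = 47.90 × 3678.0 = 176200 C; n(e⁻) = 1.826 mol.
n(Au) = n(e⁻)/3 = 0.6086 mol, so m = 0.6086 × 196.97 = 119.9 g.
Volume = m/ρ = 119.9 / 19.3 = 6.212 cm³.
Thickness = V/A = 6.212 / 477 = 0.0130 cm = 130 μm.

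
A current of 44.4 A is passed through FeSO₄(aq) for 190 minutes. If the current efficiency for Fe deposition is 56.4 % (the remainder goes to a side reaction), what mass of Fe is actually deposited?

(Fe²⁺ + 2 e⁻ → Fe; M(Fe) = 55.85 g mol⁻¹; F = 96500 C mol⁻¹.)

Q = I·t = 44.40 × 11400 = 506200 C.
n(e⁻) = 506200/96500 = 5.245 mol; theoretically n(Fe) = 5.245/2 = 2.623 mol, m_theo = 146.5 g.
At 56.4 % efficiency, m_actual = 0.564 × 146.5 = 82.6 g.

82.6 g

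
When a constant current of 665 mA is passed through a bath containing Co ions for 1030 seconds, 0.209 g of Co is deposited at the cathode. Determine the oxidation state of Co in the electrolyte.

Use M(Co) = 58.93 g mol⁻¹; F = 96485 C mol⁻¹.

Q = I·t = 0.6650 A × 1030.0 s = 685.0 C, so n(e⁻) = 685.0/96485 = 0.007099 mol.
n(Co) deposited = 0.209 / 58.93 = 0.003547 mol.
Electrons per atom = n(e⁻)/n(Co) = 0.007099 / 0.003547 = 2.00 ≈ 2, so the ion is Co²⁺.

+2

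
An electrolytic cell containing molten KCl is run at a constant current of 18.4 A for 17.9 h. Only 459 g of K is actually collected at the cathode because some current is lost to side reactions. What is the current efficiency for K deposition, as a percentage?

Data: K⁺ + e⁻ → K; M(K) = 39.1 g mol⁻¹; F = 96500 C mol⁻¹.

Q = I·t = 18.40 × 64440 = 1186000 C; n(e⁻) = 1186000/96500 = 12.29 mol.
Theoretical n(K) = n(e⁻)/1 = 12.29 mol, i.e. m_theo = 12.29 × 39.1 = 480.4 g.
Efficiency = m_actual / m_theo = 459 / 480.4 = 95.5 %.

95.5 %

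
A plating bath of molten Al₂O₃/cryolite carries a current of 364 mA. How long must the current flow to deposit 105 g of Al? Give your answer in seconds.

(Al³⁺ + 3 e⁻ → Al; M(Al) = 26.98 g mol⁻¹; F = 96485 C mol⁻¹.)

3.09 × 10⁶ s

n(Al) = m/M = 105 / 26.98 = 3.892 mol.
Each Al atom requires 3 electrons, so n(e⁻) = 3 × 3.892 = 11.68 mol.
Q = n(e⁻)·F = 11.68 × 96485 = 1126000 C.
t = Q/I = 1126000 / 0.3640 A = 3095000 s.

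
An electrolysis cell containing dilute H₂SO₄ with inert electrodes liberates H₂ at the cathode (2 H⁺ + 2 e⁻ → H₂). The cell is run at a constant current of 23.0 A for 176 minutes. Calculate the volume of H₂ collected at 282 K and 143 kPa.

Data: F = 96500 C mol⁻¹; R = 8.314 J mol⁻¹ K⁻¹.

Q = I·t = 23.00 A × 10560 s = 242900 C.
n(e⁻) = Q/F = 242900 / 96500 = 2.517 mol.
2 electrons are transferred per H₂ molecule, so n(H₂) = 2.517 / 2 = 1.258 mol.
V = nRT/P = (1.258 × 8.314 × 282) / (143 × 10³ Pa) = 0.0206 m³ = 20.6 L.

20.6 L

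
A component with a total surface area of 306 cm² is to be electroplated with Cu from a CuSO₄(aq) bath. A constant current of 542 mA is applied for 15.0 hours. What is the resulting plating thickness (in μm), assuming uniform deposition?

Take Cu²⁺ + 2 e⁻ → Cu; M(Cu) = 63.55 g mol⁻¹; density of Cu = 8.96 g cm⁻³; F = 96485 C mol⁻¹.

Q = I·t = 0.5420 × 54000 = 29270 C; n(e⁻) = 0.3033 mol.
n(Cu) = n(e⁻)/2 = 0.1517 mol, so m = 0.1517 × 63.55 = 9.639 g.
Volume = m/ρ = 9.639 / 8.96 = 1.076 cm³.
Thickness = V/A = 1.076 / 306 = 0.00352 cm = 35.2 μm.

35.2 μm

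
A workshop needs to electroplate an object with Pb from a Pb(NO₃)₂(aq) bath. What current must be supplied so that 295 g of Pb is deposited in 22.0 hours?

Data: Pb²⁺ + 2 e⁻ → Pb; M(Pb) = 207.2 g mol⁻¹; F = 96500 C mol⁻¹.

3.47 A

n(Pb) = 295 / 207.2 = 1.424 mol.
n(e⁻) = 2 × 1.424 = 2.847 mol.
Q = n(e⁻)·F = 2.847 × 96500 = 274800 C.
I = Q/t = 274800 / 79200 s = 3.47 A.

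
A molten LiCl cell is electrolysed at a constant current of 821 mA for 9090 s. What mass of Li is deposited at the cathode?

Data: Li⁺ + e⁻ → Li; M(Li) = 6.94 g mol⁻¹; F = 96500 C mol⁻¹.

0.537 g

Q = I·t = 0.8210 A × 9090.0 s = 7463 C.
n(e⁻) = Q/F = 7463 / 96500 = 0.07734 mol.
Li⁺ + e⁻ → Li, so n(Li) = n(e⁻)/1 = 0.07734 mol.
m = n·M = 0.07734 × 6.94 = 0.537 g.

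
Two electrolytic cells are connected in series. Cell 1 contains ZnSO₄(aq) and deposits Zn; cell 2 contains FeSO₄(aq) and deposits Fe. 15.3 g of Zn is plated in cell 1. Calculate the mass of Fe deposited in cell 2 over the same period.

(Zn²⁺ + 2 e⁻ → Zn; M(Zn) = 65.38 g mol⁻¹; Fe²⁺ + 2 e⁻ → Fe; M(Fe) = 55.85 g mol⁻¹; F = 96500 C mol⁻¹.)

n(Zn) = 15.3 / 65.38 = 0.2340 mol.
Since Zn²⁺ + 2 e⁻ → Zn, n(e⁻) passed = 2 × 0.2340 = 0.4680 mol.
Cells in series carry the same charge, so the same 0.4680 mol of electrons passes through cell 2.
Fe²⁺ + 2 e⁻ → Fe, so n(Fe) = 0.4680 / 2 = 0.2340 mol.
m(Fe) = 0.2340 × 55.85 = 13.1 g.

13.1 g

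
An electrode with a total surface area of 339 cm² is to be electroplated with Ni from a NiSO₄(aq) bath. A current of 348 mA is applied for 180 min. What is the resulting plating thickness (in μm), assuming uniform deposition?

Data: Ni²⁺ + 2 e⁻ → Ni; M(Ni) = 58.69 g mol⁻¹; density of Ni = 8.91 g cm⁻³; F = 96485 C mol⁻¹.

3.78 μm

Q = I·t = 0.3480 × 10800 = 3758 C; n(e⁻) = 0.03895 mol.
n(Ni) = n(e⁻)/2 = 0.01948 mol, so m = 0.01948 × 58.69 = 1.143 g.
Volume = m/ρ = 1.143 / 8.91 = 0.1283 cm³.
Thickness = V/A = 0.1283 / 339 = 3.78 × 10⁻⁴ cm = 3.78 μm.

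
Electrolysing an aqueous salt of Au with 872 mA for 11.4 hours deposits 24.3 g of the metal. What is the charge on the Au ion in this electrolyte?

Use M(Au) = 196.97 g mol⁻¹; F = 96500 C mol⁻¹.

+3

Q = I·t = 0.8720 A × 41040 s = 35790 C, so n(e⁻) = 35790/96500 = 0.3708 mol.
n(Au) deposited = 24.3 / 196.97 = 0.1234 mol.
Electrons per atom = n(e⁻)/n(Au) = 0.3708 / 0.1234 = 3.01 ≈ 3, so the ion is Au³⁺.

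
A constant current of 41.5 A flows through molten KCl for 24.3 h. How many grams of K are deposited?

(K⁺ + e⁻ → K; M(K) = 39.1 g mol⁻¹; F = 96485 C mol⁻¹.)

1470 g

Q = I·t = 41.50 A × 87480 s = 3630000 C.
n(e⁻) = Q/F = 3630000 / 96485 = 37.63 mol.
K⁺ + e⁻ → K, so n(K) = n(e⁻)/1 = 37.63 mol.
m = n·M = 37.63 × 39.1 = 1470 g.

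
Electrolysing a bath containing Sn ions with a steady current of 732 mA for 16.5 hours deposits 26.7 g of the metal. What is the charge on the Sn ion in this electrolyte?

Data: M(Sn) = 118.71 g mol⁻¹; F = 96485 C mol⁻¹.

+2

Q = I·t = 0.7320 A × 59400 s = 43480 C, so n(e⁻) = 43480/96485 = 0.4506 mol.
n(Sn) deposited = 26.7 / 118.71 = 0.2249 mol.
Electrons per atom = n(e⁻)/n(Sn) = 0.4506 / 0.2249 = 2.00 ≈ 2, so the ion is Sn²⁺.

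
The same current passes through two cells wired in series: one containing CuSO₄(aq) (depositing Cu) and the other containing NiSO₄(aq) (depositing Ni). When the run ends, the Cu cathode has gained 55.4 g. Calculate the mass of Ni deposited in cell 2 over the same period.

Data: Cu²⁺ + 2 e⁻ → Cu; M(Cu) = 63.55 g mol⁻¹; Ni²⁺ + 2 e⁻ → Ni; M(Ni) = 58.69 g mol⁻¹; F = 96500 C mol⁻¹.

51.2 g

n(Cu) = 55.4 / 63.55 = 0.8718 mol.
Since Cu²⁺ + 2 e⁻ → Cu, n(e⁻) passed = 2 × 0.8718 = 1.744 mol.
Cells in series carry the same charge, so the same 1.744 mol of electrons passes through cell 2.
Ni²⁺ + 2 e⁻ → Ni, so n(Ni) = 1.744 / 2 = 0.8718 mol.
m(Ni) = 0.8718 × 58.69 = 51.2 g.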